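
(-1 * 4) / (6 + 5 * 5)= -4 / 31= -0.13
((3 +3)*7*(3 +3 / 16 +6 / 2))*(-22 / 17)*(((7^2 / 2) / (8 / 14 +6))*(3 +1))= -7844067 / 1564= -5015.39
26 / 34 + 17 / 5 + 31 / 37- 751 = -2346162 / 3145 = -746.00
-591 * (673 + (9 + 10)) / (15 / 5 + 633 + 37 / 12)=-639.94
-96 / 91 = -1.05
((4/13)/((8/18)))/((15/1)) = 3/65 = 0.05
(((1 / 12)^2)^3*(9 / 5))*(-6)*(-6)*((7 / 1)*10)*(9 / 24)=7 / 12288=0.00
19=19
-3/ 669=-1/ 223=-0.00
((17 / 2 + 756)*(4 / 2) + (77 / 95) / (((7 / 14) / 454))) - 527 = 165106 / 95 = 1737.96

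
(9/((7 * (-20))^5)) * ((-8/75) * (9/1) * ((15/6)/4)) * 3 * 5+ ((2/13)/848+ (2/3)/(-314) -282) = -282.00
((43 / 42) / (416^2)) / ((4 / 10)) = 0.00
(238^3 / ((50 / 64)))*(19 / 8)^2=2433369596 / 25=97334783.84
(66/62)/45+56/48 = 369/310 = 1.19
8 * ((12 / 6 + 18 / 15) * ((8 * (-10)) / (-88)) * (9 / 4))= 576 / 11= 52.36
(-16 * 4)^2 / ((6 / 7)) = 14336 / 3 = 4778.67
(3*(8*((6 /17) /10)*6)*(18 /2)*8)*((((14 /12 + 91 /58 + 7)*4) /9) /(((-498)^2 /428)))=46402048 /16981385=2.73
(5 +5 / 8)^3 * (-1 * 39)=-3553875 / 512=-6941.16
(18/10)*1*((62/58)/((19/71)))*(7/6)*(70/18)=107849/3306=32.62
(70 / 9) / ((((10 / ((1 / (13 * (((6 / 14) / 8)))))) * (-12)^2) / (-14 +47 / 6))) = -1813 / 37908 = -0.05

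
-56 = -56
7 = 7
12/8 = 3/2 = 1.50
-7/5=-1.40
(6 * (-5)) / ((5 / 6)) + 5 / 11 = -35.55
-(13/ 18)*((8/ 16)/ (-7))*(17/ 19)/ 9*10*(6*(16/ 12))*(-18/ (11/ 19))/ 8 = -1105/ 693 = -1.59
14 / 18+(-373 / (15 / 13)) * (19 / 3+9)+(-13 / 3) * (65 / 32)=-7149283 / 1440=-4964.78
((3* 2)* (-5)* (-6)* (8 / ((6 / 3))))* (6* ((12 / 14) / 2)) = 12960 / 7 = 1851.43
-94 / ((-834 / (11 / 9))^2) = -5687 / 28170018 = -0.00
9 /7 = 1.29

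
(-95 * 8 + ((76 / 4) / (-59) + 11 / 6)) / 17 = -268505 / 6018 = -44.62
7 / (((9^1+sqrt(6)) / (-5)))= -21 / 5+7 * sqrt(6) / 15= -3.06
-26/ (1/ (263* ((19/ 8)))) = -64961/ 4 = -16240.25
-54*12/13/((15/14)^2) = -14112/325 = -43.42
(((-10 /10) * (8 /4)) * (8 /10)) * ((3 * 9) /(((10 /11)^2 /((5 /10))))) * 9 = -29403 /125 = -235.22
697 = 697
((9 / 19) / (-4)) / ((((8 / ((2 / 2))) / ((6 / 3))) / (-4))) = 9 / 76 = 0.12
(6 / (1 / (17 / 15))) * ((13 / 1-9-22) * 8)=-4896 / 5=-979.20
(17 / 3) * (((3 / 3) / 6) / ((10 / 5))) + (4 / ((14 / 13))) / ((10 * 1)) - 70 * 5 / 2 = -219437 / 1260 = -174.16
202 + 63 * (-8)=-302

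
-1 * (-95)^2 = -9025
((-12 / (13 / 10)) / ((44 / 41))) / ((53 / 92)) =-113160 / 7579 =-14.93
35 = 35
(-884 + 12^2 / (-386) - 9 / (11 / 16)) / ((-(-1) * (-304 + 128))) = 476329 / 93412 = 5.10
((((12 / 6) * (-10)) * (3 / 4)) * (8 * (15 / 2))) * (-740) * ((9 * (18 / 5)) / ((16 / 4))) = 5394600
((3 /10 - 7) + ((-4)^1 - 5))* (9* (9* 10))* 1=-12717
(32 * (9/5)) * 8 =2304/5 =460.80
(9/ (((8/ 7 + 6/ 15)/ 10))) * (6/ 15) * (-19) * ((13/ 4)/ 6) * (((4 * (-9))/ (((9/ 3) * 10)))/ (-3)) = -1729/ 18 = -96.06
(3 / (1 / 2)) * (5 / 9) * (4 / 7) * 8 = 320 / 21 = 15.24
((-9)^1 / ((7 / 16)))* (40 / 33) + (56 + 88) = 9168 / 77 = 119.06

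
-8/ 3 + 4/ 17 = -124/ 51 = -2.43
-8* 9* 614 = -44208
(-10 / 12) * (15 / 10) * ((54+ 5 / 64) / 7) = -17305 / 1792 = -9.66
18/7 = 2.57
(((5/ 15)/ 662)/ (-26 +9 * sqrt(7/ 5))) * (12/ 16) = -65/ 3724412 - 9 * sqrt(35)/ 7448824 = -0.00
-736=-736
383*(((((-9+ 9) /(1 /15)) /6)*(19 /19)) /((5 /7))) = 0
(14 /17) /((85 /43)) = 602 /1445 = 0.42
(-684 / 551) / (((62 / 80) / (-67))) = 96480 / 899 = 107.32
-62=-62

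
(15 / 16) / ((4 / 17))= 255 / 64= 3.98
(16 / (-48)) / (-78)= 1 / 234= 0.00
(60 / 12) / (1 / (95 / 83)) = 475 / 83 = 5.72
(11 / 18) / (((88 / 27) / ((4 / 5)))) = 3 / 20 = 0.15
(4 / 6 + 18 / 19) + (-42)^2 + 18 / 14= 704993 / 399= 1766.90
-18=-18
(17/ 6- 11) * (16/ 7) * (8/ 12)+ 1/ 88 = -9847/ 792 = -12.43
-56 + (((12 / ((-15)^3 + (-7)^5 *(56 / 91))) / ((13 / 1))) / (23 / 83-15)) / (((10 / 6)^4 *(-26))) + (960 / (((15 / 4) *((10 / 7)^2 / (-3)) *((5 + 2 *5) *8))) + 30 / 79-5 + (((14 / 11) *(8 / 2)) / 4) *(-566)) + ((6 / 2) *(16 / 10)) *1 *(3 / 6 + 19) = -531235872388707656 / 769327401610625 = -690.52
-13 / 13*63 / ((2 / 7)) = -441 / 2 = -220.50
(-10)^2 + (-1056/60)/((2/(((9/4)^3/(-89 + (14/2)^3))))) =2023981/20320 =99.61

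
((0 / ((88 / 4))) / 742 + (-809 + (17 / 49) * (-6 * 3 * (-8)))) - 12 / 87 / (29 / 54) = -31289897 / 41209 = -759.30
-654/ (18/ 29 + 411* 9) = -6322/ 35763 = -0.18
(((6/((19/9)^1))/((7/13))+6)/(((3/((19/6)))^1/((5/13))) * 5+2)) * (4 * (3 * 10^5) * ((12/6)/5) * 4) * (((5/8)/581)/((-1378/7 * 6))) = -9375000/6805253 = -1.38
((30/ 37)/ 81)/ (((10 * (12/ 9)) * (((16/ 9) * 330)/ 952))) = 119/ 97680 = 0.00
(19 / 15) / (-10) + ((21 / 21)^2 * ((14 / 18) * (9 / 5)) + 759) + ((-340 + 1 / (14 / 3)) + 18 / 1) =230206 / 525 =438.49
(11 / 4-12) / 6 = -37 / 24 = -1.54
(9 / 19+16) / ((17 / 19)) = 313 / 17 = 18.41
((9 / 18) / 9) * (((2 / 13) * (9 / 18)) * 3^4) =9 / 26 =0.35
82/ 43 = 1.91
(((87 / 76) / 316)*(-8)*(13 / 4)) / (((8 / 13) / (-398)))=60.92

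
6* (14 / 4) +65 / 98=2123 / 98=21.66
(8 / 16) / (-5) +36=359 / 10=35.90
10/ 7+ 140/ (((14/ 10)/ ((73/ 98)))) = 3720/ 49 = 75.92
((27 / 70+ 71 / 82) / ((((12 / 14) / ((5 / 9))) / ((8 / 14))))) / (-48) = -449 / 46494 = -0.01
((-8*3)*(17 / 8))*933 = -47583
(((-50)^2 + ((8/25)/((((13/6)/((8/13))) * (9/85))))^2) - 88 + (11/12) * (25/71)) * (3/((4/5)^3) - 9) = -295064605686803/38934355200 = -7578.52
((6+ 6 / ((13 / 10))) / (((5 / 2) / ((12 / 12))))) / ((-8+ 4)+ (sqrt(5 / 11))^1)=-4048 / 3705 -92 * sqrt(55) / 3705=-1.28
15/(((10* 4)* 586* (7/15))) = 45/32816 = 0.00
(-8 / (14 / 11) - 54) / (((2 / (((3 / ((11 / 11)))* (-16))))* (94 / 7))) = 5064 / 47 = 107.74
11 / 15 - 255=-3814 / 15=-254.27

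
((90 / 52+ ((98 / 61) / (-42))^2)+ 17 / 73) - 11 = -574276837 / 63562122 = -9.03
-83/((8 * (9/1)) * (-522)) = 83/37584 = 0.00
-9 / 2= -4.50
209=209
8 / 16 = 1 / 2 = 0.50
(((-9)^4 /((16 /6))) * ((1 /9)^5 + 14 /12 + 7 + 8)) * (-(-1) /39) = 1909253 /1872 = 1019.90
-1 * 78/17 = -78/17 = -4.59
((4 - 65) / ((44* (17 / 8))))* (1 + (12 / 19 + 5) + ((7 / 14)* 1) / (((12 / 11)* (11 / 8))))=-48434 / 10659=-4.54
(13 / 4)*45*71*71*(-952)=-701858430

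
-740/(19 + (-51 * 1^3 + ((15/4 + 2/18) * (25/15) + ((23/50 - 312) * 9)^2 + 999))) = -24975000/265362896299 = -0.00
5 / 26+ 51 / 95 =1801 / 2470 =0.73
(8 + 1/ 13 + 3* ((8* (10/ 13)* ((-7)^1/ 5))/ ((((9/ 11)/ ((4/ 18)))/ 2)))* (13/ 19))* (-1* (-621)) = -234577/ 247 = -949.70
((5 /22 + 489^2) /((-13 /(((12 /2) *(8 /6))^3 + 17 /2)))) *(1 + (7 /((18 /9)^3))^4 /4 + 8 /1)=-820670033378379 /9371648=-87569447.06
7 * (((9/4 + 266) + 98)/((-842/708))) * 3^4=-147025935/842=-174615.12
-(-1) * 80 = 80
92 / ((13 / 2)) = 184 / 13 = 14.15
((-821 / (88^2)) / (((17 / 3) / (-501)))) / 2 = 1233963 / 263296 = 4.69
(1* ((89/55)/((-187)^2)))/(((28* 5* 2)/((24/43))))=267/2894558975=0.00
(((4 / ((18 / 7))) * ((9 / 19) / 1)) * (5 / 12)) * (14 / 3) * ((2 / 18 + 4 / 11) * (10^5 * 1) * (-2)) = -2303000000 / 16929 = -136038.75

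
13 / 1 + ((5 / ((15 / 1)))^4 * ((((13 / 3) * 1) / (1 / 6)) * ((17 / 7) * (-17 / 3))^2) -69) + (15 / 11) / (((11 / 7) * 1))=24462275 / 4322241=5.66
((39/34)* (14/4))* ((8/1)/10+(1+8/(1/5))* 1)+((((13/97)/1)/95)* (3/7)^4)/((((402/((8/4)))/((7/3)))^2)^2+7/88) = 167.81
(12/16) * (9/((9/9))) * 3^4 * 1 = 2187/4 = 546.75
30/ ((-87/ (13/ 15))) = -26/ 87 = -0.30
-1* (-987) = 987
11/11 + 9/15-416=-2072/5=-414.40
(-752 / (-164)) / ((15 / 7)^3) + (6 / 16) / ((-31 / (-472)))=26491379 / 4289625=6.18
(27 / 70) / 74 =27 / 5180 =0.01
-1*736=-736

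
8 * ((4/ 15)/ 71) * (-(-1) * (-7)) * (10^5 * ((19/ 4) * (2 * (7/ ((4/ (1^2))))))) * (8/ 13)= -595840000/ 2769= -215182.38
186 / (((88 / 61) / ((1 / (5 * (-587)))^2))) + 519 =519.00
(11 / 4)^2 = 121 / 16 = 7.56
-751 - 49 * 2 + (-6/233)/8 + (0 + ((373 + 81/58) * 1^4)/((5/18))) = 13482225/27028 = 498.82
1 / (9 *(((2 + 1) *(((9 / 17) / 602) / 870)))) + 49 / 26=77168329 / 2106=36642.13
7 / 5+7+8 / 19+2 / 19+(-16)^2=264.93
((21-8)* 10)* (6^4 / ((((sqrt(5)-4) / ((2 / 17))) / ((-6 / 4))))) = 505440* sqrt(5) / 187 + 2021760 / 187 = 16855.39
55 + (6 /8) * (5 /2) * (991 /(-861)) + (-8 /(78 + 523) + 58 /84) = 221552227 /4139688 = 53.52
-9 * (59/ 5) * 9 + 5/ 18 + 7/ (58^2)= -144646639/ 151380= -955.52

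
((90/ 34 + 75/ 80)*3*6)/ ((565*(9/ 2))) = 195/ 7684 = 0.03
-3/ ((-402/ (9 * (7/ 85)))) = 63/ 11390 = 0.01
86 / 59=1.46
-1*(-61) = 61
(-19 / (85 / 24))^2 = 28.78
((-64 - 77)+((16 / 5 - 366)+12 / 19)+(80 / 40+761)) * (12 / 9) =32912 / 95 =346.44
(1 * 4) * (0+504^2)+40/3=3048232/3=1016077.33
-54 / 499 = -0.11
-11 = -11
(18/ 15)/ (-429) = -2/ 715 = -0.00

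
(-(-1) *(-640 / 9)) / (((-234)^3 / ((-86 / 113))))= -6880 / 1628840421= -0.00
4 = 4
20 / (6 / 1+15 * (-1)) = -20 / 9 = -2.22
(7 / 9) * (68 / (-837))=-476 / 7533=-0.06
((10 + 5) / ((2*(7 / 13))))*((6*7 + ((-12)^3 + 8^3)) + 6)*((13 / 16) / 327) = -61685 / 1526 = -40.42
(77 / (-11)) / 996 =-7 / 996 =-0.01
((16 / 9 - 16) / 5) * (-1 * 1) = 128 / 45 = 2.84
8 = 8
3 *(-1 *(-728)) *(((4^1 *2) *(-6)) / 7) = -14976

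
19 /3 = 6.33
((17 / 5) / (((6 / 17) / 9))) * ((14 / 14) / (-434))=-867 / 4340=-0.20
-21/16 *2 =-21/8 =-2.62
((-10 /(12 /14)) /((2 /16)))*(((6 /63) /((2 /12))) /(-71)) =160 /213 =0.75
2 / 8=1 / 4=0.25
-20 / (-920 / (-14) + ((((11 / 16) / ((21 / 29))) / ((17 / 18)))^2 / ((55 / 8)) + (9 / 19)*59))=-215247200 / 1009602361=-0.21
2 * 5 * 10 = 100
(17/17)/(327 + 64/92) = 23/7537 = 0.00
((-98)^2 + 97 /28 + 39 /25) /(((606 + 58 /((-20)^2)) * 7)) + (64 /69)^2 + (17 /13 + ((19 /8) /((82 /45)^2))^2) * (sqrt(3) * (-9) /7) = 88379135690 /28281392181- 615915725517 * sqrt(3) /263315713024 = -0.93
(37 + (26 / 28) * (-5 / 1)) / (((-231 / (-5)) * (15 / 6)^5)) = 2416 / 336875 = 0.01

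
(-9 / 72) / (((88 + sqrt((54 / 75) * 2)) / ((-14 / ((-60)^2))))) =7 / 1284480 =0.00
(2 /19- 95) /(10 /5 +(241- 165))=-601 /494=-1.22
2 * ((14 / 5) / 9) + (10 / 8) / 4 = 673 / 720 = 0.93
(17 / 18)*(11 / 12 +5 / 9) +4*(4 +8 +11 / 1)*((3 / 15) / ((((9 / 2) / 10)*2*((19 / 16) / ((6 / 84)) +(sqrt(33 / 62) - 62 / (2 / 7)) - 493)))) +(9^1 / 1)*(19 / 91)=8678181145589 / 2678395139784 - 5888*sqrt(2046) / 8584599807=3.24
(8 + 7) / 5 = 3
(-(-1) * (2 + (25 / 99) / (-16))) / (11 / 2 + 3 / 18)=3143 / 8976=0.35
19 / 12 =1.58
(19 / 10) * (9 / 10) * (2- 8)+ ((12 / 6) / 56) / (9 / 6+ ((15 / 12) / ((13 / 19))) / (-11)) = -10.23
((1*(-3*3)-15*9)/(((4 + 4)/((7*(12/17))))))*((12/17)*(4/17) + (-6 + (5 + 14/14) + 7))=-3131352/4913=-637.36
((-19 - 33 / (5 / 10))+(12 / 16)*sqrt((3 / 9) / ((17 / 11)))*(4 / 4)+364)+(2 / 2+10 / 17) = sqrt(561) / 68+4770 / 17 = 280.94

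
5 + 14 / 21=17 / 3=5.67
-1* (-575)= 575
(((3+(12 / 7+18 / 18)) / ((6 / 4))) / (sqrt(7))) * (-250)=-20000 * sqrt(7) / 147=-359.97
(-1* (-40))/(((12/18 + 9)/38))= 4560/29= 157.24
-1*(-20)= 20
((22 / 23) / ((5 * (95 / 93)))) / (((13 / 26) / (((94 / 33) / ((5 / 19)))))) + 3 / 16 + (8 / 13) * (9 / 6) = 5.16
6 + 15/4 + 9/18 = 41/4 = 10.25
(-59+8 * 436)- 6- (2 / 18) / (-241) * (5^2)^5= 17190112 / 2169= 7925.36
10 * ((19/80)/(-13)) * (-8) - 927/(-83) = 13628/1079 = 12.63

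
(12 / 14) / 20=3 / 70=0.04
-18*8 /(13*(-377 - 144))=144 /6773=0.02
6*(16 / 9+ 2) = 68 / 3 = 22.67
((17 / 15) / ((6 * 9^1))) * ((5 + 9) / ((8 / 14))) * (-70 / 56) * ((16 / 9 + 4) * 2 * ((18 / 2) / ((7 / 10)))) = -7735 / 81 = -95.49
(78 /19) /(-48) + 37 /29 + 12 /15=43867 /22040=1.99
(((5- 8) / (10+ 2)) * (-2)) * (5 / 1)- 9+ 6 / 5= -53 / 10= -5.30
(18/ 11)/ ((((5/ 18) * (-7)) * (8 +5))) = -324/ 5005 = -0.06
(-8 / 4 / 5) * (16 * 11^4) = -468512 / 5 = -93702.40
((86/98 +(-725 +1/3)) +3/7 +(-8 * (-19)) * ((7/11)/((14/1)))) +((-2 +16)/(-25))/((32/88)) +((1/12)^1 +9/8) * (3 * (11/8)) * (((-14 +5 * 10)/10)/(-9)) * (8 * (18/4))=-255410471/323400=-789.77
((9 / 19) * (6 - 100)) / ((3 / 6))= -1692 / 19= -89.05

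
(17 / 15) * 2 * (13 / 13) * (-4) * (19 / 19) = -136 / 15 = -9.07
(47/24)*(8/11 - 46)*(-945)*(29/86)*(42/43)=2245045005/81356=27595.32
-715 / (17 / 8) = -336.47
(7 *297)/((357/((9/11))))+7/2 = 281/34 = 8.26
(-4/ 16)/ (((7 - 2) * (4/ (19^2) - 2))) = 361/ 14360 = 0.03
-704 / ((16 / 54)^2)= -8019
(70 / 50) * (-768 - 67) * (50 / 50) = -1169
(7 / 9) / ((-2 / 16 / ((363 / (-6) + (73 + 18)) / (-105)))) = 244 / 135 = 1.81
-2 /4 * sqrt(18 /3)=-sqrt(6) /2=-1.22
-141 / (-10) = 141 / 10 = 14.10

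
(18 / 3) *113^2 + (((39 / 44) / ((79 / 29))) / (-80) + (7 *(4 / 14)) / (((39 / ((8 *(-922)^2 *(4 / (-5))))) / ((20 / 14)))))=-24441878059163 / 75915840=-321960.19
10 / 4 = 5 / 2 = 2.50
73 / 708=0.10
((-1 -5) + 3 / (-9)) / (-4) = 19 / 12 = 1.58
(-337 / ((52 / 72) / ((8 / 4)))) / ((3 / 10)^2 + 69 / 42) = -538.55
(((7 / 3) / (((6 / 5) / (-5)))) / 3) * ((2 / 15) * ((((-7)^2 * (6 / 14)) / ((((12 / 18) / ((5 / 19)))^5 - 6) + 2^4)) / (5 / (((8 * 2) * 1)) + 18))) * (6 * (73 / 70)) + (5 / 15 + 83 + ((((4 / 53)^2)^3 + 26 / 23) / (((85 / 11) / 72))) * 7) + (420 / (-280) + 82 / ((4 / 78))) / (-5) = -537290599323572847592759189 / 3307160282232091815143790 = -162.46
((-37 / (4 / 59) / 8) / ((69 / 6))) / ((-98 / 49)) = 2183 / 736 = 2.97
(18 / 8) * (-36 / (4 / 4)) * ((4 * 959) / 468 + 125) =-140256 / 13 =-10788.92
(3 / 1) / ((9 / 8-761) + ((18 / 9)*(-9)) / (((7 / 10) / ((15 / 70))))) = -0.00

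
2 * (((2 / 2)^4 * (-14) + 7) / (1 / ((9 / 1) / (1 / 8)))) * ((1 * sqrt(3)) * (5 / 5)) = -1008 * sqrt(3) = -1745.91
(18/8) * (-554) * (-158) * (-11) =-2166417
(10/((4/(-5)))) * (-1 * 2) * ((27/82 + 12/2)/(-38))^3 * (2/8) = -3494958975/121018659584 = -0.03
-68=-68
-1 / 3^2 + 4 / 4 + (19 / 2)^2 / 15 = 1243 / 180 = 6.91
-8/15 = -0.53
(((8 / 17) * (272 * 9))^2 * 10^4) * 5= 66355200000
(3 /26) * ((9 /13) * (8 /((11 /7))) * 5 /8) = 945 /3718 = 0.25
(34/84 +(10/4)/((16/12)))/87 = 383/14616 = 0.03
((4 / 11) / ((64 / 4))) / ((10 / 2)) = 1 / 220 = 0.00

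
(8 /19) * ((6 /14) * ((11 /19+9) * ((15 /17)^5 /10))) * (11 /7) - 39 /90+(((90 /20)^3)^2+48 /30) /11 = 5719316224973885 /7577810885568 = 754.75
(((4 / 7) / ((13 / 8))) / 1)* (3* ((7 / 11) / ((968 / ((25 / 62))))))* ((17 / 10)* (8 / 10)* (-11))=-204 / 48763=-0.00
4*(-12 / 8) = -6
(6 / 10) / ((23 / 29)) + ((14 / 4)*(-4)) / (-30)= 1.22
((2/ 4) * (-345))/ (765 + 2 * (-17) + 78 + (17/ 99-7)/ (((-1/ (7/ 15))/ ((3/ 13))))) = -0.21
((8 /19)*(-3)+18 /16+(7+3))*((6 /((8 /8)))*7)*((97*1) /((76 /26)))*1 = 39695019 /2888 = 13744.81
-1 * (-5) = 5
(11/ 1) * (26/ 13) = 22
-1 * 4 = -4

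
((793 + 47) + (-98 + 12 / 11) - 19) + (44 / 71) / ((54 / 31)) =724.45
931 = 931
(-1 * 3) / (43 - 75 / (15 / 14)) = 1 / 9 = 0.11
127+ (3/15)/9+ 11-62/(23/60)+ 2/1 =-22477/1035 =-21.72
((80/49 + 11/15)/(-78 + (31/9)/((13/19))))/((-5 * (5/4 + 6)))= 271284/303276925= 0.00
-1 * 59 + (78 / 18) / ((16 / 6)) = -459 / 8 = -57.38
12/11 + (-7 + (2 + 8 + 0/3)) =4.09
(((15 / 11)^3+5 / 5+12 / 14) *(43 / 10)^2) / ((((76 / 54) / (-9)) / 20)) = -9194618448 / 885115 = -10388.05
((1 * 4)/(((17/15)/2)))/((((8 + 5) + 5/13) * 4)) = 65/493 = 0.13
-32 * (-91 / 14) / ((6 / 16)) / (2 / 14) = 11648 / 3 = 3882.67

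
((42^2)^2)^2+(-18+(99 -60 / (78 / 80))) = 125874475953661 / 13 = 9682651996435.46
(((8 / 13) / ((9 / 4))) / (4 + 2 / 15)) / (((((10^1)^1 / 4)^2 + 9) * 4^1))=80 / 73749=0.00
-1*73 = -73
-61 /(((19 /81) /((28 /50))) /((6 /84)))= -10.40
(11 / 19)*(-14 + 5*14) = 616 / 19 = 32.42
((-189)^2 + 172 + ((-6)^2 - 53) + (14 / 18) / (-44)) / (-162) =-14206889 / 64152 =-221.46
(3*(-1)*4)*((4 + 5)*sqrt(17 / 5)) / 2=-54*sqrt(85) / 5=-99.57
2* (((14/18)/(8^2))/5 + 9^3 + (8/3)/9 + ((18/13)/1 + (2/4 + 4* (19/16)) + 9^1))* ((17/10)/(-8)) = -1422405521/4492800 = -316.60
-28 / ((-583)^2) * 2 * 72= -4032 / 339889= -0.01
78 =78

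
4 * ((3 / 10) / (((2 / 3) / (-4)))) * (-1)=7.20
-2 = -2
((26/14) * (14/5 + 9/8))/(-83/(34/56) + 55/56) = -34697/646045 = -0.05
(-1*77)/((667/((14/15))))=-1078/10005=-0.11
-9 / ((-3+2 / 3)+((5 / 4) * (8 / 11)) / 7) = 2079 / 509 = 4.08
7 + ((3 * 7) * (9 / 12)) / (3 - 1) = 119 / 8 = 14.88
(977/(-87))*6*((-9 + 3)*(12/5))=140688/145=970.26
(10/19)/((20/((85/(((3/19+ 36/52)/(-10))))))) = -1105/42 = -26.31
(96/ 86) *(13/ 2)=7.26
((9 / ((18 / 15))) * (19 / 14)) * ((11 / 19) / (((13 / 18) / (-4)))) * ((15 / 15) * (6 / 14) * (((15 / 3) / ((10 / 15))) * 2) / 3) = -44550 / 637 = -69.94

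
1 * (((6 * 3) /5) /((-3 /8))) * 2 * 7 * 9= -6048 /5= -1209.60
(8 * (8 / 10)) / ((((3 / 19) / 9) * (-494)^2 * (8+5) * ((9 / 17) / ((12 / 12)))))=136 / 626145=0.00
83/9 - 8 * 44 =-3085/9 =-342.78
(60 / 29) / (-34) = -30 / 493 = -0.06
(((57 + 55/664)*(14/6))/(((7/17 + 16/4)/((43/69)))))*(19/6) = 3685043369/61851600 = 59.58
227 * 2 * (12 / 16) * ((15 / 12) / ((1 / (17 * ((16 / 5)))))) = 23154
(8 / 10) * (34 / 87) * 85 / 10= 1156 / 435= 2.66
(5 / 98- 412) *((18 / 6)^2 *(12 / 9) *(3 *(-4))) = 2906712 / 49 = 59320.65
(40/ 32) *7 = 35/ 4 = 8.75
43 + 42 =85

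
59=59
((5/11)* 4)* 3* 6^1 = 360/11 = 32.73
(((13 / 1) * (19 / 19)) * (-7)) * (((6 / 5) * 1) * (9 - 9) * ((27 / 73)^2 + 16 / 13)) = 0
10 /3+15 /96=335 /96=3.49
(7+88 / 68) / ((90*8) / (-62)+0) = -0.71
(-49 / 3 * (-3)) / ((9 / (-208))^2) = 2119936 / 81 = 26172.05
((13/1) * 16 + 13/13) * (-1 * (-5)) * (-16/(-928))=1045/58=18.02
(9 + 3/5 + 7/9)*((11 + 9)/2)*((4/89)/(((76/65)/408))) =1627.55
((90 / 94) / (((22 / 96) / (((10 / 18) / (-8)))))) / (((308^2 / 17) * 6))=-425 / 49044688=-0.00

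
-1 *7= -7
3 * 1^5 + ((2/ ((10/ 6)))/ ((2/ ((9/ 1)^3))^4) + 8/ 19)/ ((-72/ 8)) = -16098483559217/ 6840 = -2353579467.72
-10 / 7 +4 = 18 / 7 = 2.57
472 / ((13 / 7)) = 3304 / 13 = 254.15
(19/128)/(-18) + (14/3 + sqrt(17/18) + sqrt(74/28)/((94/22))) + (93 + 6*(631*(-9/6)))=-12859411/2304 + 11*sqrt(518)/658 + sqrt(34)/6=-5579.99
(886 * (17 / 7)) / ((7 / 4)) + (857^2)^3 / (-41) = -19412479565045651433 / 2009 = -9662757374338303.35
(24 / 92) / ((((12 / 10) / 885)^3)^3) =99140119384631412506103515625 / 5888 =16837656145487671960955080.00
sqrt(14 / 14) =1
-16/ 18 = -8/ 9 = -0.89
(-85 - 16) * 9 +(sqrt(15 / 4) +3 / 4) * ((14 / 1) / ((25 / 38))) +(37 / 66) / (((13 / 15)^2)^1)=-82938693 / 92950 +266 * sqrt(15) / 25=-851.09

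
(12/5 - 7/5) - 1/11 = 10/11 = 0.91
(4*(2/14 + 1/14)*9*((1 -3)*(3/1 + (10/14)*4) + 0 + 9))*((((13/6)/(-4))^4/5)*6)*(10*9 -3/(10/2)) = -242568573/1254400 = -193.37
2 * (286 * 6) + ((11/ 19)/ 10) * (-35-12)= 651563/ 190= 3429.28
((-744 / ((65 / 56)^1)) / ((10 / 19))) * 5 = -395808 / 65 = -6089.35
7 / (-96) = -0.07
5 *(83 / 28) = 415 / 28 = 14.82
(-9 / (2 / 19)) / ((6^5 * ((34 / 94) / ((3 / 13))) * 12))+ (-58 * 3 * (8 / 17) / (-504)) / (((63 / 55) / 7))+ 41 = 41.99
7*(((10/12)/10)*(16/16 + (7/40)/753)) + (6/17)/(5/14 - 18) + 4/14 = 9021506777/10623805920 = 0.85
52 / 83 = 0.63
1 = 1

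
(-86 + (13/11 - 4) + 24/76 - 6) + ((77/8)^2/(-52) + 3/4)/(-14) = -919521095/9737728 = -94.43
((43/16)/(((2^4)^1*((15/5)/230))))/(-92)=-215/1536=-0.14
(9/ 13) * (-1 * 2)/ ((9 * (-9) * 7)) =2/ 819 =0.00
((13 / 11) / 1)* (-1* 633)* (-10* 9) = 740610 / 11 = 67328.18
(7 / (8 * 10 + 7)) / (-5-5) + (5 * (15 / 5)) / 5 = 2603 / 870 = 2.99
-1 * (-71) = 71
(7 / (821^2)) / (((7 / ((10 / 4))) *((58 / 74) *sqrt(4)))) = 185 / 78188756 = 0.00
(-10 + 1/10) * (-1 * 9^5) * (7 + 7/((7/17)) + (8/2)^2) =23383404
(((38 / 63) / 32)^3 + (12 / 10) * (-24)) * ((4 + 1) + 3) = -147483687433 / 640120320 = -230.40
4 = 4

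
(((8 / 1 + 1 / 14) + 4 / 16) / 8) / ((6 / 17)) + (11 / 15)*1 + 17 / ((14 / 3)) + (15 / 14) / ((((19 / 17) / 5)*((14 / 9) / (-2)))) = 1.16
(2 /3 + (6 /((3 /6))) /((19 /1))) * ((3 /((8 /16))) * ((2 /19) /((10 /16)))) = 2368 /1805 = 1.31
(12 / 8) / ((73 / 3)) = 9 / 146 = 0.06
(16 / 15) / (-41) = -16 / 615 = -0.03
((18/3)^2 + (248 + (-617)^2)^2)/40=29022599601/8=3627824950.12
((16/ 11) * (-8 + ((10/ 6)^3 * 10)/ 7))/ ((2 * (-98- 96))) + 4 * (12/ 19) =9699736/ 3831597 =2.53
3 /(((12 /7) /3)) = 21 /4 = 5.25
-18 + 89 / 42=-667 / 42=-15.88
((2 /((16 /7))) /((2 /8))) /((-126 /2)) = -1 /18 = -0.06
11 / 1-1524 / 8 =-359 / 2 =-179.50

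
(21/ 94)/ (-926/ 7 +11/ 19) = -931/ 548866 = -0.00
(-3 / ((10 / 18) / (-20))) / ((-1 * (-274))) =54 / 137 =0.39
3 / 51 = 1 / 17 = 0.06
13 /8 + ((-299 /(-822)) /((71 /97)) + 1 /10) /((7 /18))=8606489 /2723560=3.16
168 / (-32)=-21 / 4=-5.25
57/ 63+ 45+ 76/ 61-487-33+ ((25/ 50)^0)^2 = -604439/ 1281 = -471.85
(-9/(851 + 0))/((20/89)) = -801/17020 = -0.05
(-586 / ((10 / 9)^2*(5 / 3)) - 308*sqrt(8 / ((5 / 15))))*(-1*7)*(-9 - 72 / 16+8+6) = 498393 / 500+2156*sqrt(6) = 6277.89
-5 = -5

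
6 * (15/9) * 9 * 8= 720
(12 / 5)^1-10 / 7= 34 / 35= 0.97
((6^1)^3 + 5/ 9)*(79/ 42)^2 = 766.17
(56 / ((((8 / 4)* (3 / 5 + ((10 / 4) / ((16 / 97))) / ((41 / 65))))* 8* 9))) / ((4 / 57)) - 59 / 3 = -3141013 / 161561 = -19.44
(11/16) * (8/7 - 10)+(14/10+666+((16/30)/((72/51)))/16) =666625/1008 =661.33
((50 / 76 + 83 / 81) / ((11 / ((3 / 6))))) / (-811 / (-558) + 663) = 160549 / 1394817930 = 0.00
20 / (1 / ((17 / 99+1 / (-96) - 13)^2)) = 3296.64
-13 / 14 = -0.93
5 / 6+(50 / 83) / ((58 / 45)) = 18785 / 14442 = 1.30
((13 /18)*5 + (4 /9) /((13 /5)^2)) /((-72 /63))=-78295 /24336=-3.22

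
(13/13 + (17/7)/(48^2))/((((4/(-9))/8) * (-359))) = 16145/321664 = 0.05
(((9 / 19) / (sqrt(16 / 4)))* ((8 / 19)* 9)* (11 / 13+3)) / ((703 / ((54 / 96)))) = 18225 / 6598358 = 0.00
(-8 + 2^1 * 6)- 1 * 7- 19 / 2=-25 / 2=-12.50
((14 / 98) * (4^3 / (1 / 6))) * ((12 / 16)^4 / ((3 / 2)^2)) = 54 / 7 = 7.71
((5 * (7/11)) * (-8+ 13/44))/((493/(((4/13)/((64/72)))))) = -106785/6203912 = -0.02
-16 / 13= -1.23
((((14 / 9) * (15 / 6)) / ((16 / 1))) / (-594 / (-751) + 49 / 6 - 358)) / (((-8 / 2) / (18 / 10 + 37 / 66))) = 4095203 / 9965165760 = 0.00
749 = 749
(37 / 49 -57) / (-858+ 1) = 2756 / 41993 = 0.07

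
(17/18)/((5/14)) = 119/45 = 2.64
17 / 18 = 0.94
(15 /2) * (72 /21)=180 /7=25.71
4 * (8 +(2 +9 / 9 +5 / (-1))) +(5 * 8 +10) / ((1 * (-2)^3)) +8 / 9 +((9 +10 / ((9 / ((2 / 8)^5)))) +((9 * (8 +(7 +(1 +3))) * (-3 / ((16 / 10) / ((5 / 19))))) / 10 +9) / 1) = 43319 / 1536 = 28.20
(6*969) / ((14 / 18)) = 52326 / 7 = 7475.14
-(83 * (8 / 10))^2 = -110224 / 25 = -4408.96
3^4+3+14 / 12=511 / 6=85.17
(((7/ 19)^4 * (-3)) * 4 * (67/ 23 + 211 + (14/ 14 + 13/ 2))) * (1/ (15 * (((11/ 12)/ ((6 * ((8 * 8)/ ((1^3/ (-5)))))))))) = 225369768960/ 32971213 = 6835.35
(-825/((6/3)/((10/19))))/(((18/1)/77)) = -105875/114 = -928.73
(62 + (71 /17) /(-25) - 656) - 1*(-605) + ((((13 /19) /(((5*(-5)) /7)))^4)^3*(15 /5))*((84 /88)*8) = 267246058799322745390750198510089904 /24669759861551052749156951904296875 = 10.83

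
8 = 8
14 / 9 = 1.56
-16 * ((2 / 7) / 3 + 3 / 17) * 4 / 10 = -3104 / 1785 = -1.74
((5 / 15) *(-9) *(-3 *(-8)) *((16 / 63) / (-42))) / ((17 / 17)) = 0.44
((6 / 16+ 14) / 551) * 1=115 / 4408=0.03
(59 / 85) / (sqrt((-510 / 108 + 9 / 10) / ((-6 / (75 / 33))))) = 177 * sqrt(14190) / 36550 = 0.58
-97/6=-16.17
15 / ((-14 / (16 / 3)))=-40 / 7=-5.71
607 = 607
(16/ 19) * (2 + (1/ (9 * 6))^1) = 872/ 513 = 1.70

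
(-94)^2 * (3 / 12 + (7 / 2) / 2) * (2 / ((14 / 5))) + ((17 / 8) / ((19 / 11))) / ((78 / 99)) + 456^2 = 6101583421 / 27664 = 220560.42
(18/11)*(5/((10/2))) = 18/11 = 1.64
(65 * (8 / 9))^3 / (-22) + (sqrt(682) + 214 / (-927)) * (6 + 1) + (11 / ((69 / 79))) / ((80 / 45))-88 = -2689888513813 / 303952176 + 7 * sqrt(682) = -8666.90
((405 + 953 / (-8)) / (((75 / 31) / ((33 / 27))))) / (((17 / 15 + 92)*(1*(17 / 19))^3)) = 486282523 / 224622360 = 2.16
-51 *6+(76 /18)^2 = -23342 /81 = -288.17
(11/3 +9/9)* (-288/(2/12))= -8064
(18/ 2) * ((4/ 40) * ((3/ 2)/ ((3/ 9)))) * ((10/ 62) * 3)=243/ 124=1.96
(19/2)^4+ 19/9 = 1173193/144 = 8147.17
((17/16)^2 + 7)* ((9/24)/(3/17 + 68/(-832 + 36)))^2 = 214347580281/1554251776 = 137.91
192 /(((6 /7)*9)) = 224 /9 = 24.89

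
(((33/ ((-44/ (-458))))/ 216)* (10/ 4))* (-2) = -1145/ 144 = -7.95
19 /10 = 1.90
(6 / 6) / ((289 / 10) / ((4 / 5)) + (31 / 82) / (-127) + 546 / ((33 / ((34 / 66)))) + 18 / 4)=15121128 / 743134477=0.02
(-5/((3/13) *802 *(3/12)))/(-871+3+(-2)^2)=65/519696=0.00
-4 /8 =-1 /2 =-0.50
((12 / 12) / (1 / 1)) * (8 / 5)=8 / 5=1.60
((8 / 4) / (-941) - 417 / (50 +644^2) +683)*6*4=1066331938356 / 65052271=16391.92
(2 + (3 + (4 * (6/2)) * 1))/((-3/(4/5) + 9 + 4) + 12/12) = 68/41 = 1.66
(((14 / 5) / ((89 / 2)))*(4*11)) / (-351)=-1232 / 156195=-0.01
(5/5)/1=1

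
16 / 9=1.78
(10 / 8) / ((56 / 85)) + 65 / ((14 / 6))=6665 / 224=29.75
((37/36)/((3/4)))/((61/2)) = 74/1647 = 0.04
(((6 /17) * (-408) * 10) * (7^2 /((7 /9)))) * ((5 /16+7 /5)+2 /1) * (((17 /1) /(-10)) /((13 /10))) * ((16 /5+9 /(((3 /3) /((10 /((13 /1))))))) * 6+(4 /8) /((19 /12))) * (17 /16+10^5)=2689029676410.65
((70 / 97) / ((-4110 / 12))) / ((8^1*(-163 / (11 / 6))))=0.00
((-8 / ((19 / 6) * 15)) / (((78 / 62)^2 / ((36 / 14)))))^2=945685504 / 12630388225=0.07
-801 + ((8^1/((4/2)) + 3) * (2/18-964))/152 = -1156493/1368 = -845.39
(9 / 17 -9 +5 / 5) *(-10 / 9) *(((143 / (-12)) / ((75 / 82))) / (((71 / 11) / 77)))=-630677047 / 488835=-1290.16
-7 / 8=-0.88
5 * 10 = 50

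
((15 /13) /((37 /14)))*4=840 /481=1.75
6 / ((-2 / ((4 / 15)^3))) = -0.06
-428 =-428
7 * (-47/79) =-329/79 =-4.16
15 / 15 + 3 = 4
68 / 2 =34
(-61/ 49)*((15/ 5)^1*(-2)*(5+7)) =4392/ 49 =89.63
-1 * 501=-501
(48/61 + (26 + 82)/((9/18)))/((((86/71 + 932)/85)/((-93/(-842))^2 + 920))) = 2168935526750765/119393614143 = 18166.26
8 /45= 0.18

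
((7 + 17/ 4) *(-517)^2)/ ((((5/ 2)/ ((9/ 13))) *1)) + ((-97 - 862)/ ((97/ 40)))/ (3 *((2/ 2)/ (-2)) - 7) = 35703519161/ 42874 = 832754.56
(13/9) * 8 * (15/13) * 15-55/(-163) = 32655/163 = 200.34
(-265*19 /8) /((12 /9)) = -15105 /32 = -472.03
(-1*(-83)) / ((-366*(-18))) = 83 / 6588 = 0.01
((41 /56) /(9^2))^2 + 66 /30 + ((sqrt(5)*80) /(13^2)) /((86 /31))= 1240*sqrt(5) /7267 + 226336661 /102876480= 2.58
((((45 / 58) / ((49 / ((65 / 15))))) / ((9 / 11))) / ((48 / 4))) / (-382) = -715 / 39083184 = -0.00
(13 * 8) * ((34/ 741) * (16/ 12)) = 1088/ 171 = 6.36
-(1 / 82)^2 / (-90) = 1 / 605160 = 0.00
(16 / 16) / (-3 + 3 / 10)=-10 / 27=-0.37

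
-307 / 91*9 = -2763 / 91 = -30.36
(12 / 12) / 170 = 1 / 170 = 0.01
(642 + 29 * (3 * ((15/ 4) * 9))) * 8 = 28626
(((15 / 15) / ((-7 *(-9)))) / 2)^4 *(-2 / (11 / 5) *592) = -370 / 173282571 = -0.00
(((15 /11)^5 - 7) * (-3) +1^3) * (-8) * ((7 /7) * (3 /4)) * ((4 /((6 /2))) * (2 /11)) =-20239952 /1771561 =-11.42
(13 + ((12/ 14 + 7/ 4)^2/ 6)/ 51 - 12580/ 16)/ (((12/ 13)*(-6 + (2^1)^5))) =-185500439/ 5757696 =-32.22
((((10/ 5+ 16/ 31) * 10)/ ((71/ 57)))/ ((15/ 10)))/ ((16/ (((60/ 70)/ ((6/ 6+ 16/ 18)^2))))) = 900315/ 4452623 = 0.20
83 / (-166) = -1 / 2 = -0.50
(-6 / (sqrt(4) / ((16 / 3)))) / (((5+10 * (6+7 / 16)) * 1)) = -128 / 555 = -0.23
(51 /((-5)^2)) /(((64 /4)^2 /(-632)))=-4029 /800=-5.04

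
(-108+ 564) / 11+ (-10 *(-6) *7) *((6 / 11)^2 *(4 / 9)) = 11736 / 121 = 96.99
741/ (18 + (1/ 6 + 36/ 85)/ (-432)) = 163257120/ 3965459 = 41.17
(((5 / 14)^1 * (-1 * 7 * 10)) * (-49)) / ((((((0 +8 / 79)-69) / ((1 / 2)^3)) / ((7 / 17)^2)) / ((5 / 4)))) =-23709875 / 50336864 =-0.47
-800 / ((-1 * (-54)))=-400 / 27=-14.81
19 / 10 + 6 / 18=67 / 30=2.23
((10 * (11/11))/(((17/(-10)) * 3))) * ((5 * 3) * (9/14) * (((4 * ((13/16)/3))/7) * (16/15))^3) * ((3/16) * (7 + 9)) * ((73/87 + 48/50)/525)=-157199744/179773374375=-0.00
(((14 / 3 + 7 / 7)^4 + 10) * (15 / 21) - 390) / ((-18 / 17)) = -3408925 / 10206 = -334.01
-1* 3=-3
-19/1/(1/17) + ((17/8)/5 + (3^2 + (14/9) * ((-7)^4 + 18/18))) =1232233/360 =3422.87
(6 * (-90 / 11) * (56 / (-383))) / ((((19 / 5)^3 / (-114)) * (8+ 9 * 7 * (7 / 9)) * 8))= -945000 / 28896967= -0.03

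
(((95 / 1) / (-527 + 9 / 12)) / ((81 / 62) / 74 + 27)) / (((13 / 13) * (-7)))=348688 / 365301279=0.00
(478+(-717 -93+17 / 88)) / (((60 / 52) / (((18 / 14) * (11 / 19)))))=-1138761 / 5320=-214.05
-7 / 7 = -1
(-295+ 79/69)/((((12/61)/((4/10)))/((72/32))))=-309209/230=-1344.39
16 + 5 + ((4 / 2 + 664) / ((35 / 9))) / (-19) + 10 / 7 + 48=40841 / 665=61.42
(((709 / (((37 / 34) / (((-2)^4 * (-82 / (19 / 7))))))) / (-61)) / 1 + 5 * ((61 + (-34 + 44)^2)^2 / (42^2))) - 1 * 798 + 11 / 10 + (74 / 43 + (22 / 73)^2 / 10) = 7855014561953191 / 1768771944180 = 4440.94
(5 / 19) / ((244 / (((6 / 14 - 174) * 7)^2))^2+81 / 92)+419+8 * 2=1459927570169936805 / 3353850849780803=435.30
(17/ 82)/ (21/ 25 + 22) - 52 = -2434319/ 46822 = -51.99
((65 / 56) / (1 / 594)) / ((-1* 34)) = -19305 / 952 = -20.28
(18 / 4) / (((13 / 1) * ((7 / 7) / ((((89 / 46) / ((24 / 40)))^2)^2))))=37.43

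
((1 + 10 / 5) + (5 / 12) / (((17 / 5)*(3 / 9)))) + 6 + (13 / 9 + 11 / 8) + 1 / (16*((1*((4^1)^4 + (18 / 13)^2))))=76495897 / 6276672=12.19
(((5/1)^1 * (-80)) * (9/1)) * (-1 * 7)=25200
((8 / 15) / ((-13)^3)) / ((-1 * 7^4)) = 8 / 79124955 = 0.00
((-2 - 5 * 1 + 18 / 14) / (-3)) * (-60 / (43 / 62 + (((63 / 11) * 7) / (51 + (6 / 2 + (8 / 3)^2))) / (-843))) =-21080620000 / 127785217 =-164.97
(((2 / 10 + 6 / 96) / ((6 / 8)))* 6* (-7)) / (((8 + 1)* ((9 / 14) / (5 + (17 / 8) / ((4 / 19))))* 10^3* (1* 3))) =-55223 / 4320000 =-0.01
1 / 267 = 0.00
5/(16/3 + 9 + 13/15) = 25/76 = 0.33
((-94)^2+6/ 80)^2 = 78076221.41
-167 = -167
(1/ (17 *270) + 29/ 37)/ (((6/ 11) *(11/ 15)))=1.96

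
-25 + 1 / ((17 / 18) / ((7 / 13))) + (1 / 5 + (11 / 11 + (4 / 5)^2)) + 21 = -1.59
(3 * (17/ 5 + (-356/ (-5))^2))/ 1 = 15218.52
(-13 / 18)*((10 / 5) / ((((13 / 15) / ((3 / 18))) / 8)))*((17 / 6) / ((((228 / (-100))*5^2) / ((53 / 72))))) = 4505 / 55404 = 0.08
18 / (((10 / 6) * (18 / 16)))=48 / 5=9.60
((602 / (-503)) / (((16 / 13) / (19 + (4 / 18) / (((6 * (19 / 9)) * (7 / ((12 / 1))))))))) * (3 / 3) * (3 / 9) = -1414829 / 229368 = -6.17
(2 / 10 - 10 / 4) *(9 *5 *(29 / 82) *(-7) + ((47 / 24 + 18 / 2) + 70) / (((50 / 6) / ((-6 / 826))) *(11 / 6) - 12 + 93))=45903842451 / 179089640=256.32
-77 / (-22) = 7 / 2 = 3.50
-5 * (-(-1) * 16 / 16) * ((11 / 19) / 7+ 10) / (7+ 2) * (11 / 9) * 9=-8195 / 133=-61.62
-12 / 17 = -0.71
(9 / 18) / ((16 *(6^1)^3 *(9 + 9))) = 1 / 124416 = 0.00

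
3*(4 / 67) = 12 / 67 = 0.18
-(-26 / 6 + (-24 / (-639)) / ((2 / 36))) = 779 / 213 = 3.66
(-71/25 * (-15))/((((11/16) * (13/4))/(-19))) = -259008/715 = -362.25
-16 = -16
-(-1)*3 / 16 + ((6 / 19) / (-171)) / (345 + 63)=165695 / 883728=0.19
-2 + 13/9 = -5/9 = -0.56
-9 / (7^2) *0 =0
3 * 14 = 42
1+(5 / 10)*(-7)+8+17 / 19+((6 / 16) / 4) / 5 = 19497 / 3040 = 6.41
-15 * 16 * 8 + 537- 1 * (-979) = -404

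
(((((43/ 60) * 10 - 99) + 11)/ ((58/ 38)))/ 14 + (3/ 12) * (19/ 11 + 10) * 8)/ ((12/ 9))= 527123/ 35728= 14.75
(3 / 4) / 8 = 3 / 32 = 0.09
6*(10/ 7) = 60/ 7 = 8.57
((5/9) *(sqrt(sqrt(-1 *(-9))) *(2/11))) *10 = 100 *sqrt(3)/99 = 1.75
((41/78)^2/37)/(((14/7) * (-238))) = -1681/107151408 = -0.00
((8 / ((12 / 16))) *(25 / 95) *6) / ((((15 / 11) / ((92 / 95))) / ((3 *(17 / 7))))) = 1101056 / 12635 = 87.14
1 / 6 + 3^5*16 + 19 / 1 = 23443 / 6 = 3907.17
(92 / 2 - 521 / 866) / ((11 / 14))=275205 / 4763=57.78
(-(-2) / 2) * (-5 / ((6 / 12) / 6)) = -60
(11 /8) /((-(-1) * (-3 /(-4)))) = 1.83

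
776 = 776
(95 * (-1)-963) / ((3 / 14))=-14812 / 3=-4937.33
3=3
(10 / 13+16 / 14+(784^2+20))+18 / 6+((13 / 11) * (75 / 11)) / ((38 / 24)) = 128597843637 / 209209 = 614686.00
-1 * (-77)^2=-5929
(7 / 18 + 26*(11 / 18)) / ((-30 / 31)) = -9083 / 540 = -16.82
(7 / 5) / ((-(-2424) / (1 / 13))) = 7 / 157560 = 0.00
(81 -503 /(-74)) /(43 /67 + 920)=435299 /4564542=0.10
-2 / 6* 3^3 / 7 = -9 / 7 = -1.29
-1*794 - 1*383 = -1177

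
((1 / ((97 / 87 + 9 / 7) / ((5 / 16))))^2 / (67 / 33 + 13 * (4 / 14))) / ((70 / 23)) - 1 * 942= -1367999961131757 / 1452230752256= -942.00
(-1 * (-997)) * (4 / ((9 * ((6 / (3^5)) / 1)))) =17946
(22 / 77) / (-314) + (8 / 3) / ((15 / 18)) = 17579 / 5495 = 3.20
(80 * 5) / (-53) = -400 / 53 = -7.55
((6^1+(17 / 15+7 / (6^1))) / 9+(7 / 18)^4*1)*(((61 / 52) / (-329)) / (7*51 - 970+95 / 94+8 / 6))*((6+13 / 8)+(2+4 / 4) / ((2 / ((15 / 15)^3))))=2208959633 / 43867804780800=0.00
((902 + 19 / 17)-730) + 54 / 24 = 11925 / 68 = 175.37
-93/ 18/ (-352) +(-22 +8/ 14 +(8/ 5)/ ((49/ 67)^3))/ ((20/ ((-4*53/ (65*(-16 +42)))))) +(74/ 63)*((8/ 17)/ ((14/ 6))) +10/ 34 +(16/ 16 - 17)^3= -4095.35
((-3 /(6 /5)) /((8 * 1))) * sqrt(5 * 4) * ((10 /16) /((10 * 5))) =-0.02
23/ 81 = 0.28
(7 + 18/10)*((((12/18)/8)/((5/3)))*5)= 11/5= 2.20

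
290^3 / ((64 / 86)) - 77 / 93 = 12191451067 / 372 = 32772717.92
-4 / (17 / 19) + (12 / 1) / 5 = -176 / 85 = -2.07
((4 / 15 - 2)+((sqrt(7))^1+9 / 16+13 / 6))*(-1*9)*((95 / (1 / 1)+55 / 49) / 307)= -42390*sqrt(7) / 15043 - 337707 / 120344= -10.26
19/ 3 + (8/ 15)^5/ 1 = 4842143/ 759375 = 6.38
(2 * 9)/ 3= 6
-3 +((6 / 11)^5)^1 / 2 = -2.98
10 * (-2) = -20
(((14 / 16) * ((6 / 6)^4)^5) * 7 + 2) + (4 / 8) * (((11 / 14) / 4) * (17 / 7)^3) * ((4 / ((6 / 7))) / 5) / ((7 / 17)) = 1629853 / 144060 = 11.31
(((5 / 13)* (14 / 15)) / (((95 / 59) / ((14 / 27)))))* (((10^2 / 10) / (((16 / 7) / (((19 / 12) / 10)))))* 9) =20237 / 28080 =0.72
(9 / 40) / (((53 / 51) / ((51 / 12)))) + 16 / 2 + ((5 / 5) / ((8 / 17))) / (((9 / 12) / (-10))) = -493871 / 25440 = -19.41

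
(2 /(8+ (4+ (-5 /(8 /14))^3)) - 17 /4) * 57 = -40830867 /168428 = -242.42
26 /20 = 1.30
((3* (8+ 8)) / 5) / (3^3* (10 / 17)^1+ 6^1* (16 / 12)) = 408 / 1015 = 0.40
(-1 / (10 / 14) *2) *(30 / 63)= -4 / 3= -1.33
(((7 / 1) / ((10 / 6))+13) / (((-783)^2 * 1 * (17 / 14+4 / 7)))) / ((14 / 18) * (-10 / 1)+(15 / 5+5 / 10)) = -344 / 93666375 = -0.00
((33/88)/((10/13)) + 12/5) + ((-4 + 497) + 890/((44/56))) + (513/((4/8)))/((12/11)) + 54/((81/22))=6821183/2640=2583.78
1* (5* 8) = 40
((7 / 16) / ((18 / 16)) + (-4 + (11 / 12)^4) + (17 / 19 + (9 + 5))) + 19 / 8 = 14.36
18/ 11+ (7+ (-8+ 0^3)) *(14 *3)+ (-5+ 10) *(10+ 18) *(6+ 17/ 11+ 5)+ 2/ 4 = 1716.50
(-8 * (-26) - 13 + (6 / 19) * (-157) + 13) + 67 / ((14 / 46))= 50349 / 133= 378.56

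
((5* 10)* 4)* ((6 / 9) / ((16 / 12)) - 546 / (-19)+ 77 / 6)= 479600 / 57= 8414.04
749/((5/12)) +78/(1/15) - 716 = 11258/5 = 2251.60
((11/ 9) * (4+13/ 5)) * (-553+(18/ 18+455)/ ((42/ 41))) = -18271/ 21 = -870.05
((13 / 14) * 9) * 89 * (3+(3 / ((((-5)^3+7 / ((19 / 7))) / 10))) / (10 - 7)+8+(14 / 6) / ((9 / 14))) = 37752910 / 3489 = 10820.55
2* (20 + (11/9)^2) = 3482/81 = 42.99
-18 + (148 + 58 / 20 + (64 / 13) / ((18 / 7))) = 157733 / 1170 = 134.81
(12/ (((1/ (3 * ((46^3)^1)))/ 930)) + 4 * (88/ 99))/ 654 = 14664641776/ 2943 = 4982888.81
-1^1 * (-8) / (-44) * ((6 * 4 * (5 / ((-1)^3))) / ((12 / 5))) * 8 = 800 / 11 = 72.73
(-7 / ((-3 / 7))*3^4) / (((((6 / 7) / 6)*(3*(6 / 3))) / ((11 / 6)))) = 11319 / 4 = 2829.75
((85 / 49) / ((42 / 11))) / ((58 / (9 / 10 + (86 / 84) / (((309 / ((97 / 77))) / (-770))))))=-28077863 / 1549105992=-0.02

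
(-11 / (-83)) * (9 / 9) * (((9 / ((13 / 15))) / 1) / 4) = 1485 / 4316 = 0.34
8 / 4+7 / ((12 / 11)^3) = 12773 / 1728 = 7.39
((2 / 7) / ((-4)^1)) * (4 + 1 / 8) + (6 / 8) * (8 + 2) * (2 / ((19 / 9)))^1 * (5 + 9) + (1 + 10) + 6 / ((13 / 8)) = 3150137 / 27664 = 113.87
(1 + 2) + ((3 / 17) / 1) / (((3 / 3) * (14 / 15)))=759 / 238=3.19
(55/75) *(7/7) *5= 11/3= 3.67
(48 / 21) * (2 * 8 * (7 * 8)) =2048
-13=-13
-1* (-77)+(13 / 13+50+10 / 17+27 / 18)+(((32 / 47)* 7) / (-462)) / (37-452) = 2846930839 / 21884610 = 130.09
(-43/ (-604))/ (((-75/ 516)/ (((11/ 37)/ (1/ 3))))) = -0.44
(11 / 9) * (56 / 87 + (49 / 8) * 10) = 236929 / 3132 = 75.65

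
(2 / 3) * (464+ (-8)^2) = 352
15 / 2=7.50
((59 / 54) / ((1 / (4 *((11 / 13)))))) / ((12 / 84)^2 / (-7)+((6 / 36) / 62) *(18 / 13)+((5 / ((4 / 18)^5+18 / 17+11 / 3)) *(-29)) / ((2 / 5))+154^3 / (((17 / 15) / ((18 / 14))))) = 17953365630893 / 20114962600790021031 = 0.00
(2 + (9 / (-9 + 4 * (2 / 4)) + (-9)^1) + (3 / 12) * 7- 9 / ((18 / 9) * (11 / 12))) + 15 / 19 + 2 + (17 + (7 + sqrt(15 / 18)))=sqrt(30) / 6 + 89797 / 5852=16.26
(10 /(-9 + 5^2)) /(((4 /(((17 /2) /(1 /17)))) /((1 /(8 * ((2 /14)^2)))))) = 70805 /512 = 138.29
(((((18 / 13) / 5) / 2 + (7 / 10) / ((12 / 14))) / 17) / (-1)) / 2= -149 / 5304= -0.03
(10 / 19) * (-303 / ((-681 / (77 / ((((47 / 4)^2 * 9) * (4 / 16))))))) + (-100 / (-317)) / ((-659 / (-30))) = 1297008982840 / 17912753941959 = 0.07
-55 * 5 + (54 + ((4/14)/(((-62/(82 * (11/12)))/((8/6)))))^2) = -842126585/3814209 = -220.79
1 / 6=0.17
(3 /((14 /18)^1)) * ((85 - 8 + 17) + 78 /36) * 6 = 15579 /7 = 2225.57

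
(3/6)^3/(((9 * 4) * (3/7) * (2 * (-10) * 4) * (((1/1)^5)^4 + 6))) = -1/69120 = -0.00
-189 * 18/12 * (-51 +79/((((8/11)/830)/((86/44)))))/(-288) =88788861/512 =173415.74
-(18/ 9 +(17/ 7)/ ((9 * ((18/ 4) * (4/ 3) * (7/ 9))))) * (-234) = 23595/ 49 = 481.53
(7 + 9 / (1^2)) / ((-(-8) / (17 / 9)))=34 / 9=3.78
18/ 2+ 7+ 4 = 20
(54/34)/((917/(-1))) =-27/15589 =-0.00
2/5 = 0.40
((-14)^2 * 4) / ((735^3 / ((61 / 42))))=488 / 170170875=0.00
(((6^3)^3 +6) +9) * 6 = 60466266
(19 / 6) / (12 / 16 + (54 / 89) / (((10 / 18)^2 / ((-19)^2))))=84550 / 18968193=0.00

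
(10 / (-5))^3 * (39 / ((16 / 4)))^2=-1521 / 2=-760.50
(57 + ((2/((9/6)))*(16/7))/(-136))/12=20341/4284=4.75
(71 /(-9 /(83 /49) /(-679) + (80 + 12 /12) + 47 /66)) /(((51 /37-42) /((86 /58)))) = -20007878242 /630895687329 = -0.03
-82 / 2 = -41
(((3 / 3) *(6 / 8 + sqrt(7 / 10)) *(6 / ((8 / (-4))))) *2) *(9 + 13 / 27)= -256 *sqrt(70) / 45 - 128 / 3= -90.26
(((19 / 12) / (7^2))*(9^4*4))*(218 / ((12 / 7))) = 1509759 / 14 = 107839.93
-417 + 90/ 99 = -4577/ 11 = -416.09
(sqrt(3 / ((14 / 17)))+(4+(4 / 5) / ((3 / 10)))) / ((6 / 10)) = 5* sqrt(714) / 42+100 / 9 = 14.29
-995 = -995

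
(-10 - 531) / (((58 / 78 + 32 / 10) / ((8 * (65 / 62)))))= -27428700 / 23839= -1150.58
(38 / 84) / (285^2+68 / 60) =95 / 17057488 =0.00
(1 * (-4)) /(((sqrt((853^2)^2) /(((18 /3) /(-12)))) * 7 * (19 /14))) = 4 /13824571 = 0.00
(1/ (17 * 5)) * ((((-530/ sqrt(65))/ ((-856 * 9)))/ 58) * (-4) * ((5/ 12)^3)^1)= -1325 * sqrt(65)/ 21329972352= -0.00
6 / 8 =3 / 4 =0.75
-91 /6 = -15.17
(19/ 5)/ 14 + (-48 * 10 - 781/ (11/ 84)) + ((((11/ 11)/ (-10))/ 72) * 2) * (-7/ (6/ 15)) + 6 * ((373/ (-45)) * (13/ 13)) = -32726803/ 5040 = -6493.41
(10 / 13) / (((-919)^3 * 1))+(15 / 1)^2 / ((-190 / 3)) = -1362145986425 / 383418870146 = -3.55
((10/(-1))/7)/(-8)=5/28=0.18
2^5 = 32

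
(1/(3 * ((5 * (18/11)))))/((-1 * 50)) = -11/13500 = -0.00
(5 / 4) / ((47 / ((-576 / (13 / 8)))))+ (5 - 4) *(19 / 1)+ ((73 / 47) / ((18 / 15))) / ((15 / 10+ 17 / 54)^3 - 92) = 19775769581 / 2069074514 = 9.56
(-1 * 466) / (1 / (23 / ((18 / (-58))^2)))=-9013838 / 81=-111281.95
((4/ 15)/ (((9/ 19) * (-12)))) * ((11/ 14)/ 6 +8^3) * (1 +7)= -1634722/ 8505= -192.21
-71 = -71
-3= -3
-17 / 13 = -1.31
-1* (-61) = 61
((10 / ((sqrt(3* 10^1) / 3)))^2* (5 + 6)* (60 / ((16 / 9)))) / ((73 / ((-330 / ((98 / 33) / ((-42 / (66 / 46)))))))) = 253600875 / 511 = 496283.51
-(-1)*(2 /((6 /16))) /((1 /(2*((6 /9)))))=64 /9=7.11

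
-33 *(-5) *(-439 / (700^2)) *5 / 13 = -14487 / 254800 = -0.06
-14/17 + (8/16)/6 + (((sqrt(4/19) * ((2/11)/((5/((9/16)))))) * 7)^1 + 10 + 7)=16.33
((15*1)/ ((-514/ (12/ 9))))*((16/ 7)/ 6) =-80/ 5397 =-0.01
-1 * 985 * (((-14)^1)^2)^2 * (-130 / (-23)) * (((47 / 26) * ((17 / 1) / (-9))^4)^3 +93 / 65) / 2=-1303272874338.33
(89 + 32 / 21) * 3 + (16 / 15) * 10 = 5927 / 21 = 282.24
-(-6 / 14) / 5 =3 / 35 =0.09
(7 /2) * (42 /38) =147 /38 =3.87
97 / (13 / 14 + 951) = 1358 / 13327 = 0.10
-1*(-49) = 49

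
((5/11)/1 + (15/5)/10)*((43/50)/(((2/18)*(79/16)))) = 128484/108625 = 1.18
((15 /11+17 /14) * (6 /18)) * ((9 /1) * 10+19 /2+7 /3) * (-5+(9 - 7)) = -242567 /924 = -262.52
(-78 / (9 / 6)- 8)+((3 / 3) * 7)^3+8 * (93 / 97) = 28195 / 97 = 290.67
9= 9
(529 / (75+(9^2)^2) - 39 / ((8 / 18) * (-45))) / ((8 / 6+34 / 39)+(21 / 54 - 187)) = -1313247 / 119312515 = -0.01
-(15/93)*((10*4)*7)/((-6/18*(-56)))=-75/31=-2.42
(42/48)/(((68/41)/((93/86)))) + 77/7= 541315/46784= 11.57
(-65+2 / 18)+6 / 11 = -6370 / 99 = -64.34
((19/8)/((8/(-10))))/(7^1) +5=1025/224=4.58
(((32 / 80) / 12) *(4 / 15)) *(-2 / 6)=-2 / 675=-0.00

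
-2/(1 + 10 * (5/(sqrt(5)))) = 2/499 - 20 * sqrt(5)/499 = -0.09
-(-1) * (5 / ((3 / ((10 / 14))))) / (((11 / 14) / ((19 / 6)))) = 475 / 99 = 4.80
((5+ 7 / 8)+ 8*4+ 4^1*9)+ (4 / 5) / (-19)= 56113 / 760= 73.83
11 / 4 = 2.75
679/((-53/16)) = -10864/53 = -204.98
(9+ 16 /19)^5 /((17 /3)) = 40353421713 /2476099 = 16297.18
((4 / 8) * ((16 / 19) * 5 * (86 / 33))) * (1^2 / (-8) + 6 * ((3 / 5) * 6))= 73874 / 627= 117.82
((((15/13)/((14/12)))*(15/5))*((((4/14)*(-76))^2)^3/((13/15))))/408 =2081159228620800/2366039039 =879596.32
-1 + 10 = 9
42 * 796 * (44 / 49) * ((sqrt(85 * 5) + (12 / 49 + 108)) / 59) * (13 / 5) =2731872 * sqrt(17) / 413 + 14489849088 / 101185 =170474.67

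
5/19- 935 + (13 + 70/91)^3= 69952721/41743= 1675.80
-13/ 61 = -0.21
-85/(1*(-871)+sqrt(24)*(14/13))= 6188*sqrt(6)/25641125+2502383/25641125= 0.10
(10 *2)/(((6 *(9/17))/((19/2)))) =1615/27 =59.81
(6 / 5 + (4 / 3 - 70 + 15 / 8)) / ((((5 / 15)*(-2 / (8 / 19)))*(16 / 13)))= 102323 / 3040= 33.66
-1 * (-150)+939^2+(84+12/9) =2645869/3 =881956.33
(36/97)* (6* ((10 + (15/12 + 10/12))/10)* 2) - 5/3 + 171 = 50842/291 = 174.71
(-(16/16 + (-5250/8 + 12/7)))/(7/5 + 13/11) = 1006445/3976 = 253.13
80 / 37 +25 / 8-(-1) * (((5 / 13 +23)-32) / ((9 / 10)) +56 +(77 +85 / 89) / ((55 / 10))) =2233920115 / 33904728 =65.89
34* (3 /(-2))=-51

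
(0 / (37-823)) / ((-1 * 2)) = 0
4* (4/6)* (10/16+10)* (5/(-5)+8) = 595/3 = 198.33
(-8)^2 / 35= 1.83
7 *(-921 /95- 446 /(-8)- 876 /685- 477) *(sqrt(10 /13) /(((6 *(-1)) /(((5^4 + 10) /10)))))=20003885951 *sqrt(130) /8121360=28083.89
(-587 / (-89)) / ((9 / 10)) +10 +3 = 16283 / 801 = 20.33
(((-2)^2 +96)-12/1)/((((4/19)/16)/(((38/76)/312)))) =10.72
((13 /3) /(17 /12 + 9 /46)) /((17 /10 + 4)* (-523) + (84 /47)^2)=-5283928 /5854592571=-0.00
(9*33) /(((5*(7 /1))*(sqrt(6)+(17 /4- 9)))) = -22572 /9275- 4752*sqrt(6) /9275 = -3.69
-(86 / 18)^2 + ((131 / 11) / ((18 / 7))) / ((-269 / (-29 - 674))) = -5140523 / 479358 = -10.72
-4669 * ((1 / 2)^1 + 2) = -23345 / 2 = -11672.50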